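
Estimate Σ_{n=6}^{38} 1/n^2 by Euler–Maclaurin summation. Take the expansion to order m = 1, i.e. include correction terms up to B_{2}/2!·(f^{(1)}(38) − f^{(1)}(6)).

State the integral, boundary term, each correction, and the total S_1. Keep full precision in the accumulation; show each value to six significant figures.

S_1 ≈ 0.155355

The integral term ∫_6^38 1/x^2 dx = 0.140351.
½[f(6) + f(38)] = ½[0.0277778 + 0.000692521] = 0.0142351.
So far: 0.154586.
k=1: B_{2}/(2)! × [f^{(1)}(38) − f^{(1)}(6)] = 1/12 × (-3.64485e-05 − (-0.00925926)) = 0.000768568.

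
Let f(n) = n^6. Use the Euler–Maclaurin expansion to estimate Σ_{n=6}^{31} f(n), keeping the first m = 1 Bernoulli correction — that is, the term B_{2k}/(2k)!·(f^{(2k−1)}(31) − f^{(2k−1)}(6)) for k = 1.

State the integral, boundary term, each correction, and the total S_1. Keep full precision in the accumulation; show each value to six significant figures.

Integral: ∫_6^31 x^6 dx = 3.93033e+09.
Boundary: ½(f(6) + f(31)) = ½(46656.0 + 8.87504e+08) = 4.43775e+08.
Integral + boundary = 4.37411e+09.
Correction k=1: B_{2}/2! · (f^{(1)}(31) − f^{(1)}(6)) = 1/12 · (1.71775e+08 − 46656.0) = 1.43107e+07.

S_1 ≈ 4.38842e+09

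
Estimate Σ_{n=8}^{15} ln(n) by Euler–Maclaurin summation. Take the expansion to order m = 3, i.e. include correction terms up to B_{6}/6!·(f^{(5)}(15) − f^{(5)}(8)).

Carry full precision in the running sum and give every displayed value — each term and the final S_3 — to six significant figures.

The integral term ∫_8^15 ln(x) dx = 16.9852.
Boundary: ½(f(8) + f(15)) = ½(2.07944 + 2.70805) = 2.39375.
So far: 19.3790.
Order-1 term: 1/12 · (0.0666667 − 0.125000) = -0.00486111.
Partial sum through k=1: 19.3741.
Order-2 term: −1/720 · (0.000592593 − 0.00390625) = 4.60230e-06.
Partial sum through k=2: 19.3741.
Order-3 term: 1/30240 · (3.16049e-05 − 0.000732422) = -2.31752e-08.

S_3 ≈ 19.3741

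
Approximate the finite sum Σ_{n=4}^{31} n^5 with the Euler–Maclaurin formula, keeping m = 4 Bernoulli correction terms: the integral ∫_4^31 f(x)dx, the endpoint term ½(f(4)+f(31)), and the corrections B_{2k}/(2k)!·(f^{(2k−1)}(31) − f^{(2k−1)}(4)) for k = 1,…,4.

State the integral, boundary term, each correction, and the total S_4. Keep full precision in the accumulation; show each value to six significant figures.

∫_4^31 x^5 dx evaluates to 1.47917e+08.
½[f(4) + f(31)] = ½[1024.00 + 2.86292e+07] = 1.43151e+07.
Running total after boundary: 1.62232e+08.
Correction k=1: B_{2}/2! · (f^{(1)}(31) − f^{(1)}(4)) = 1/12 · (4.61760e+06 − 1280.00) = 384694.
Running total after k=1: 1.62616e+08.
Correction k=2: B_{4}/4! · (f^{(3)}(31) − f^{(3)}(4)) = −1/720 · (57660.0 − 960.000) = -78.7500.
Running total after k=2: 1.62616e+08.
Correction k=3: B_{6}/6! · (f^{(5)}(31) − f^{(5)}(4)) = 1/30240 · (120.000 − 120.000) = 0.00000.
Running total after k=3: 1.62616e+08.
Correction k=4: B_{8}/8! · (f^{(7)}(31) − f^{(7)}(4)) = −1/1209600 · (0.00000 − 0.00000) = 0.00000.

S_4 ≈ 1.62616e+08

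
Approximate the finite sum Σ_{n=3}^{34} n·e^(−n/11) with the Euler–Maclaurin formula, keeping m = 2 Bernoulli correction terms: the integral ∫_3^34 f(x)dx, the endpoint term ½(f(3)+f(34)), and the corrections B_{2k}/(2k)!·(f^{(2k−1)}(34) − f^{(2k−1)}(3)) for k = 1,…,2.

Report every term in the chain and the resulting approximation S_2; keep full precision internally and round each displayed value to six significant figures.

S_2 ≈ 96.5980

∫_3^34 x·e^(−x/11) dx evaluates to 94.7373.
Boundary: ½(f(3) + f(34)) = ½(2.28390 + 1.54566) = 1.91478.
Integral + boundary = 96.6520.
k=1: B_{2}/(2)! × [f^{(1)}(34) − f^{(1)}(3)] = 1/12 × (-0.0950540 − 0.553673) = -0.0540606.
Running total after k=1: 96.5980.
k=2: B_{4}/(4)! × [f^{(3)}(34) − f^{(3)}(3)] = −1/720 × (-3.41552e-05 − 0.0171593) = 2.38798e-05.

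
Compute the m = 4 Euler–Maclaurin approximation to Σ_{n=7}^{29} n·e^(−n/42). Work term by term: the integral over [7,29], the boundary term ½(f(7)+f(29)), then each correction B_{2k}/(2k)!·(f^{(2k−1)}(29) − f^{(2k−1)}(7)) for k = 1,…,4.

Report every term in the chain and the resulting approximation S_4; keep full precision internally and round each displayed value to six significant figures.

S_4 ≈ 257.258

Integral: ∫_7^29 x·e^(−x/42) dx = 247.072.
Endpoint term: (f(7) + f(29))/2 = (5.92537 + 14.5388)/2 = 10.2321.
Running total after boundary: 257.304.
k=1: B_{2}/(2)! × [f^{(1)}(29) − f^{(1)}(7)] = 1/12 × (0.155176 − 0.705401) = -0.0458521.
Partial sum through k=1: 257.258.
k=2: B_{4}/(4)! × [f^{(3)}(29) − f^{(3)}(7)] = −1/720 × (0.000656378 − 0.00135962) = 9.76722e-07.
Partial sum through k=2: 257.258.
k=3: B_{6}/(6)! × [f^{(5)}(29) − f^{(5)}(7)] = 1/30240 × (6.94324e-07 − 1.31482e-06) = -2.05191e-11.
Partial sum through k=3: 257.258.
k=4: B_{8}/(8)! × [f^{(7)}(29) − f^{(7)}(7)] = −1/1209600 × (5.76276e-10 − 1.05379e-09) = 3.94771e-16.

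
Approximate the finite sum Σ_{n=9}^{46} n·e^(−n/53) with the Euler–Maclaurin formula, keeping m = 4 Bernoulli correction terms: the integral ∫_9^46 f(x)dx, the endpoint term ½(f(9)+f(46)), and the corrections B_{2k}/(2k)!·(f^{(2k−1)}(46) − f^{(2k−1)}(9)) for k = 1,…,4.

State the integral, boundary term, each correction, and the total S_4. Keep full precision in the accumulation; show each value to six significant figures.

S_4 ≈ 583.399

The integral term ∫_9^46 x·e^(−x/53) dx = 570.000.
Endpoint term: (f(9) + f(46))/2 = (7.59442 + 19.3118)/2 = 13.4531.
Running total after boundary: 583.453.
k=1: B_{2}/(2)! × [f^{(1)}(46) − f^{(1)}(9)] = 1/12 × (0.0554482 − 0.700533) = -0.0537571.
After k=1: 583.399.
k=2: B_{4}/(4)! × [f^{(3)}(46) − f^{(3)}(9)] = −1/720 × (0.000318652 − 0.000850189) = 7.38247e-07.
After k=2: 583.399.
k=3: B_{6}/(6)! × [f^{(5)}(46) − f^{(5)}(9)] = 1/30240 × (2.19852e-07 − 5.16550e-07) = -9.81146e-12.
After k=3: 583.399.
k=4: B_{8}/(8)! × [f^{(7)}(46) − f^{(7)}(9)] = −1/1209600 × (1.16150e-10 − 2.60034e-10) = 1.18952e-16.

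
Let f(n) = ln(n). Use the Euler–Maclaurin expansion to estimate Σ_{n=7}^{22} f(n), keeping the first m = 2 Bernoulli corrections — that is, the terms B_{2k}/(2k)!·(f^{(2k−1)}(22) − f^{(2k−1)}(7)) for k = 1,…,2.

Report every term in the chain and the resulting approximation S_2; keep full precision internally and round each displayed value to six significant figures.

Integral: ∫_7^22 ln(x) dx = 39.3816.
Endpoint term: (f(7) + f(22))/2 = (1.94591 + 3.09104)/2 = 2.51848.
Integral + boundary = 41.9000.
Correction k=1: B_{2}/2! · (f^{(1)}(22) − f^{(1)}(7)) = 1/12 · (0.0454545 − 0.142857) = -0.00811688.
Running total after k=1: 41.8919.
Correction k=2: B_{4}/4! · (f^{(3)}(22) − f^{(3)}(7)) = −1/720 · (0.000187829 − 0.00583090) = 7.83760e-06.

S_2 ≈ 41.8919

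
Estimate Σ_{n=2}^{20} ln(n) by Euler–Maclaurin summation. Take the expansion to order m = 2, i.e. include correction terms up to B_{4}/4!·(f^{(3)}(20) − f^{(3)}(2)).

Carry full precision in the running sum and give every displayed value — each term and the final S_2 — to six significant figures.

S_2 ≈ 42.3356

Integral: ∫_2^20 ln(x) dx = 40.5284.
½[f(2) + f(20)] = ½[0.693147 + 2.99573] = 1.84444.
Integral + boundary = 42.3728.
Correction k=1: B_{2}/2! · (f^{(1)}(20) − f^{(1)}(2)) = 1/12 · (0.0500000 − 0.500000) = -0.0375000.
Partial sum through k=1: 42.3353.
Correction k=2: B_{4}/4! · (f^{(3)}(20) − f^{(3)}(2)) = −1/720 · (0.000250000 − 0.250000) = 0.000346875.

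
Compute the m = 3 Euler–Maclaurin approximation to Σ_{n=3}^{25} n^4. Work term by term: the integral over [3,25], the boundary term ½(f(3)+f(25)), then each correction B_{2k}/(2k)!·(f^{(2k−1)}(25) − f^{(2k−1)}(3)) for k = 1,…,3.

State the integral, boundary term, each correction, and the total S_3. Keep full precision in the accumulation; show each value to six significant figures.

S_3 ≈ 2.15363e+06

The integral term ∫_3^25 x^4 dx = 1.95308e+06.
Boundary: ½(f(3) + f(25)) = ½(81.0000 + 390625) = 195353.
Running total after boundary: 2.14843e+06.
Correction k=1: B_{2}/2! · (f^{(1)}(25) − f^{(1)}(3)) = 1/12 · (62500.0 − 108.000) = 5199.33.
Running total after k=1: 2.15363e+06.
Correction k=2: B_{4}/4! · (f^{(3)}(25) − f^{(3)}(3)) = −1/720 · (600.000 − 72.0000) = -0.733333.
Running total after k=2: 2.15363e+06.
Correction k=3: B_{6}/6! · (f^{(5)}(25) − f^{(5)}(3)) = 1/30240 · (0.00000 − 0.00000) = 0.00000.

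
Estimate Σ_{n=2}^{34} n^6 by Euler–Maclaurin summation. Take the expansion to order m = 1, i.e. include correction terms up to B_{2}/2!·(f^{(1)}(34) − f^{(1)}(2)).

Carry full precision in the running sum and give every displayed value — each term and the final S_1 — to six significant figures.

∫_2^34 x^6 dx evaluates to 7.50334e+09.
Boundary: ½(f(2) + f(34)) = ½(64.0000 + 1.54480e+09) = 7.72402e+08.
So far: 8.27574e+09.
k=1: B_{2}/(2)! × [f^{(1)}(34) − f^{(1)}(2)] = 1/12 × (2.72613e+08 − 192.000) = 2.27177e+07.

S_1 ≈ 8.29846e+09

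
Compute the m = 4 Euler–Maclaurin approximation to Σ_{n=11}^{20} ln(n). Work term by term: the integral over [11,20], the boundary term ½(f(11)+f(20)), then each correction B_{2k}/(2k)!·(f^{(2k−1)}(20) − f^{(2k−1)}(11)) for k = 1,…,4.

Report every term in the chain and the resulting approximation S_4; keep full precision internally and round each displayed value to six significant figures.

Integral: ∫_11^20 ln(x) dx = 24.5378.
½[f(11) + f(20)] = ½[2.39790 + 2.99573] = 2.69681.
Running total after boundary: 27.2346.
Correction k=1: B_{2}/2! · (f^{(1)}(20) − f^{(1)}(11)) = 1/12 · (0.0500000 − 0.0909091) = -0.00340909.
After k=1: 27.2312.
Correction k=2: B_{4}/4! · (f^{(3)}(20) − f^{(3)}(11)) = −1/720 · (0.000250000 − 0.00150263) = 1.73976e-06.
After k=2: 27.2312.
Correction k=3: B_{6}/6! · (f^{(5)}(20) − f^{(5)}(11)) = 1/30240 · (7.50000e-06 − 0.000149021) = -4.67993e-09.
After k=3: 27.2312.
Correction k=4: B_{8}/8! · (f^{(7)}(20) − f^{(7)}(11)) = −1/1209600 · (5.62500e-07 − 3.69474e-05) = 3.00801e-11.

S_4 ≈ 27.2312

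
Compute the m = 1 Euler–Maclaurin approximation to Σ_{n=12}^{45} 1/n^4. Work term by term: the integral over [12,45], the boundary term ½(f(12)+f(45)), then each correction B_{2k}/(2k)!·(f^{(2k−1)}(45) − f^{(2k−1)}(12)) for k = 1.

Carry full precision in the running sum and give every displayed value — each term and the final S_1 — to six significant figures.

The integral term ∫_12^45 1/x^4 dx = 0.000189243.
Endpoint term: (f(12) + f(45))/2 = (4.82253e-05 + 2.43865e-07)/2 = 2.42346e-05.
Running total after boundary: 0.000213478.
k=1: B_{2}/(2)! × [f^{(1)}(45) − f^{(1)}(12)] = 1/12 × (-2.16769e-08 − (-1.60751e-05)) = 1.33779e-06.

S_1 ≈ 0.000214816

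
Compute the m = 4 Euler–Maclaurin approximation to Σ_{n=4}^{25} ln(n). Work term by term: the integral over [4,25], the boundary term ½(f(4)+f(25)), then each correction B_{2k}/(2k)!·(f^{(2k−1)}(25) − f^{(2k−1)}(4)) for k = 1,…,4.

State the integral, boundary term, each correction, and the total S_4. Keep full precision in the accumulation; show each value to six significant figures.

S_4 ≈ 56.2118

∫_4^25 ln(x) dx evaluates to 53.9267.
½[f(4) + f(25)] = ½[1.38629 + 3.21888] = 2.30259.
So far: 56.2293.
Correction k=1: B_{2}/2! · (f^{(1)}(25) − f^{(1)}(4)) = 1/12 · (0.0400000 − 0.250000) = -0.0175000.
Running total after k=1: 56.2118.
Correction k=2: B_{4}/4! · (f^{(3)}(25) − f^{(3)}(4)) = −1/720 · (0.000128000 − 0.0312500) = 4.32250e-05.
Running total after k=2: 56.2118.
Correction k=3: B_{6}/6! · (f^{(5)}(25) − f^{(5)}(4)) = 1/30240 · (2.45760e-06 − 0.0234375) = -7.74968e-07.
Running total after k=3: 56.2118.
Correction k=4: B_{8}/8! · (f^{(7)}(25) − f^{(7)}(4)) = −1/1209600 · (1.17965e-07 − 0.0439453) = 3.63304e-08.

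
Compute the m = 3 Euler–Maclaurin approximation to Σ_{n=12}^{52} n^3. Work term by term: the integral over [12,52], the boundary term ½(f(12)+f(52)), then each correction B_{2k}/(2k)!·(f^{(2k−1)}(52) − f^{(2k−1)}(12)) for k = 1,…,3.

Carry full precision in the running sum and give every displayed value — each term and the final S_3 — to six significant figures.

S_3 ≈ 1.89453e+06

Integral: ∫_12^52 x^3 dx = 1.82272e+06.
½[f(12) + f(52)] = ½[1728.00 + 140608] = 71168.0.
Running total after boundary: 1.89389e+06.
k=1: B_{2}/(2)! × [f^{(1)}(52) − f^{(1)}(12)] = 1/12 × (8112.00 − 432.000) = 640.000.
Partial sum through k=1: 1.89453e+06.
k=2: B_{4}/(4)! × [f^{(3)}(52) − f^{(3)}(12)] = −1/720 × (6.00000 − 6.00000) = 0.00000.
Partial sum through k=2: 1.89453e+06.
k=3: B_{6}/(6)! × [f^{(5)}(52) − f^{(5)}(12)] = 1/30240 × (0.00000 − 0.00000) = 0.00000.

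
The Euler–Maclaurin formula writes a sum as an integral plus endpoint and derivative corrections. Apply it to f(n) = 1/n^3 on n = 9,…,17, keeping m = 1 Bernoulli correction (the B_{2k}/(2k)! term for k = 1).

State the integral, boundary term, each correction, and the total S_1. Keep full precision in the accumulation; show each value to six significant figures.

S_1 ≈ 0.00526549

Integral: ∫_9^17 1/x^3 dx = 0.00444274.
½[f(9) + f(17)] = ½[0.00137174 + 0.000203542] = 0.000787642.
So far: 0.00523038.
Correction k=1: B_{2}/2! · (f^{(1)}(17) − f^{(1)}(9)) = 1/12 · (-3.59191e-05 − (-0.000457247)) = 3.51107e-05.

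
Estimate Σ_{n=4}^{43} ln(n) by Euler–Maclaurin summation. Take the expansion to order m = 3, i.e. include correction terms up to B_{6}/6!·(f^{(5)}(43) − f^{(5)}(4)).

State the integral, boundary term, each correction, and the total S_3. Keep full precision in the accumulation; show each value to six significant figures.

S_3 ≈ 119.741

The integral term ∫_4^43 ln(x) dx = 117.186.
Boundary: ½(f(4) + f(43)) = ½(1.38629 + 3.76120) = 2.57375.
Running total after boundary: 119.760.
Order-1 term: 1/12 · (0.0232558 − 0.250000) = -0.0188953.
Partial sum through k=1: 119.741.
Order-2 term: −1/720 · (2.51550e-05 − 0.0312500) = 4.33678e-05.
Partial sum through k=2: 119.741.
Order-3 term: 1/30240 · (1.63256e-07 − 0.0234375) = -7.75044e-07.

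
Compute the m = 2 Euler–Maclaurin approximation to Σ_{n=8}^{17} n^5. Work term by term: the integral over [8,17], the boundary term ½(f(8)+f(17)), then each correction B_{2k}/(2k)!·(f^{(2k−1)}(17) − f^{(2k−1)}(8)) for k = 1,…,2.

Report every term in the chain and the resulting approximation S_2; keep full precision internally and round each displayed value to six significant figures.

Integral: ∫_8^17 x^5 dx = 3.97924e+06.
½[f(8) + f(17)] = ½[32768.0 + 1.41986e+06] = 726312.
Integral + boundary = 4.70555e+06.
Order-1 term: 1/12 · (417605 − 20480.0) = 33093.8.
Running total after k=1: 4.73864e+06.
Order-2 term: −1/720 · (17340.0 − 3840.00) = -18.7500.

S_2 ≈ 4.73862e+06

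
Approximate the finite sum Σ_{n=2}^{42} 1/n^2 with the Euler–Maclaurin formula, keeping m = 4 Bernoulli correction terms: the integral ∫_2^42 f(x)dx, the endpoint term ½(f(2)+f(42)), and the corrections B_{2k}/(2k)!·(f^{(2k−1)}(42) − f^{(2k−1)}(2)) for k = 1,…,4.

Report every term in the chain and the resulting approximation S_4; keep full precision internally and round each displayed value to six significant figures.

S_4 ≈ 0.621384

∫_2^42 1/x^2 dx evaluates to 0.476190.
Endpoint term: (f(2) + f(42))/2 = (0.250000 + 0.000566893)/2 = 0.125283.
Integral + boundary = 0.601474.
Correction k=1: B_{2}/2! · (f^{(1)}(42) − f^{(1)}(2)) = 1/12 · (-2.69949e-05 − (-0.250000)) = 0.0208311.
Running total after k=1: 0.622305.
Correction k=2: B_{4}/4! · (f^{(3)}(42) − f^{(3)}(2)) = −1/720 · (-1.83639e-07 − (-0.750000)) = -0.00104167.
Running total after k=2: 0.621263.
Correction k=3: B_{6}/6! · (f^{(5)}(42) − f^{(5)}(2)) = 1/30240 · (-3.12311e-09 − (-5.62500)) = 0.000186012.
Running total after k=3: 0.621449.
Correction k=4: B_{8}/8! · (f^{(7)}(42) − f^{(7)}(2)) = −1/1209600 · (-9.91464e-11 − (-78.7500)) = -6.51042e-05.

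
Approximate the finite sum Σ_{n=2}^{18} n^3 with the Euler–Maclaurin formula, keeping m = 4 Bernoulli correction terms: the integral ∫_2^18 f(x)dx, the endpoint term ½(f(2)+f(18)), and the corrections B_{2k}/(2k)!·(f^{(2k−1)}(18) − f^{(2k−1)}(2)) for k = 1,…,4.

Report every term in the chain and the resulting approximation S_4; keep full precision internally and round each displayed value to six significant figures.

Integral: ∫_2^18 x^3 dx = 26240.0.
Endpoint term: (f(2) + f(18))/2 = (8.00000 + 5832.00)/2 = 2920.00.
Integral + boundary = 29160.0.
Correction k=1: B_{2}/2! · (f^{(1)}(18) − f^{(1)}(2)) = 1/12 · (972.000 − 12.0000) = 80.0000.
Partial sum through k=1: 29240.0.
Correction k=2: B_{4}/4! · (f^{(3)}(18) − f^{(3)}(2)) = −1/720 · (6.00000 − 6.00000) = 0.00000.
Partial sum through k=2: 29240.0.
Correction k=3: B_{6}/6! · (f^{(5)}(18) − f^{(5)}(2)) = 1/30240 · (0.00000 − 0.00000) = 0.00000.
Partial sum through k=3: 29240.0.
Correction k=4: B_{8}/8! · (f^{(7)}(18) − f^{(7)}(2)) = −1/1209600 · (0.00000 − 0.00000) = 0.00000.

S_4 ≈ 29240.0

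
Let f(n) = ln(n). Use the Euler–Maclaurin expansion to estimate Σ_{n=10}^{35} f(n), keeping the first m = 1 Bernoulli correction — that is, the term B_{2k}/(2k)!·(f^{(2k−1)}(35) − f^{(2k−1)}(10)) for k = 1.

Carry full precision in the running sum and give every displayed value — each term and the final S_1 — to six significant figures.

S_1 ≈ 79.3343

∫_10^35 ln(x) dx evaluates to 76.4113.
Endpoint term: (f(10) + f(35))/2 = (2.30259 + 3.55535)/2 = 2.92897.
Integral + boundary = 79.3403.
Correction k=1: B_{2}/2! · (f^{(1)}(35) − f^{(1)}(10)) = 1/12 · (0.0285714 − 0.100000) = -0.00595238.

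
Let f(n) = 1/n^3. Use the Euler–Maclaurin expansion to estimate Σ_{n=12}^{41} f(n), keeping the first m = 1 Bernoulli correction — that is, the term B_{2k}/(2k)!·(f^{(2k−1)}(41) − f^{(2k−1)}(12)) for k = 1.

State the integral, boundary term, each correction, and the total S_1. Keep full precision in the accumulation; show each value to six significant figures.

Integral: ∫_12^41 1/x^3 dx = 0.00317478.
Boundary: ½(f(12) + f(41)) = ½(0.000578704 + 1.45094e-05) = 0.000296607.
Integral + boundary = 0.00347139.
Correction k=1: B_{2}/2! · (f^{(1)}(41) − f^{(1)}(12)) = 1/12 · (-1.06166e-06 − (-0.000144676)) = 1.19679e-05.

S_1 ≈ 0.00348335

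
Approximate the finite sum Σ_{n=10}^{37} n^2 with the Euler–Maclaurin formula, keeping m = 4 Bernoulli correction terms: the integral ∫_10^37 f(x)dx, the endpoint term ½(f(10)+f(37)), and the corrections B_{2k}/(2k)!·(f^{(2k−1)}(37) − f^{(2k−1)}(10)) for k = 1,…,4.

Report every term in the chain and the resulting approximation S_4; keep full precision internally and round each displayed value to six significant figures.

S_4 ≈ 17290.0

∫_10^37 x^2 dx evaluates to 16551.0.
Endpoint term: (f(10) + f(37))/2 = (100.000 + 1369.00)/2 = 734.500.
So far: 17285.5.
Order-1 term: 1/12 · (74.0000 − 20.0000) = 4.50000.
Running total after k=1: 17290.0.
Order-2 term: −1/720 · (0.00000 − 0.00000) = 0.00000.
Running total after k=2: 17290.0.
Order-3 term: 1/30240 · (0.00000 − 0.00000) = 0.00000.
Running total after k=3: 17290.0.
Order-4 term: −1/1209600 · (0.00000 − 0.00000) = 0.00000.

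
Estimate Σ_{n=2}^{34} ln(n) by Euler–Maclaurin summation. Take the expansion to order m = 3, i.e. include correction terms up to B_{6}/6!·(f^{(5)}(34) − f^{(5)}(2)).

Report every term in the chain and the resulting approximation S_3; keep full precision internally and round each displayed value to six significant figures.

S_3 ≈ 88.5808

Integral: ∫_2^34 ln(x) dx = 86.5100.
½[f(2) + f(34)] = ½[0.693147 + 3.52636] = 2.10975.
Integral + boundary = 88.6197.
k=1: B_{2}/(2)! × [f^{(1)}(34) − f^{(1)}(2)] = 1/12 × (0.0294118 − 0.500000) = -0.0392157.
Partial sum through k=1: 88.5805.
k=2: B_{4}/(4)! × [f^{(3)}(34) − f^{(3)}(2)] = −1/720 × (5.08854e-05 − 0.250000) = 0.000347152.
Partial sum through k=2: 88.5808.
k=3: B_{6}/(6)! × [f^{(5)}(34) − f^{(5)}(2)] = 1/30240 × (5.28222e-07 − 0.750000) = -2.48016e-05.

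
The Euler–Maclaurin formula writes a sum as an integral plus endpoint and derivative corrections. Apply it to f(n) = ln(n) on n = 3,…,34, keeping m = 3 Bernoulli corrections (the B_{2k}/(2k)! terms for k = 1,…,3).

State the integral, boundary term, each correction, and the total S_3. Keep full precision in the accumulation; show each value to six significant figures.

Integral: ∫_3^34 ln(x) dx = 85.6004.
½[f(3) + f(34)] = ½[1.09861 + 3.52636] = 2.31249.
So far: 87.9129.
k=1: B_{2}/(2)! × [f^{(1)}(34) − f^{(1)}(3)] = 1/12 × (0.0294118 − 0.333333) = -0.0253268.
Running total after k=1: 87.8876.
k=2: B_{4}/(4)! × [f^{(3)}(34) − f^{(3)}(3)] = −1/720 × (5.08854e-05 − 0.0740741) = 0.000102810.
Running total after k=2: 87.8877.
k=3: B_{6}/(6)! × [f^{(5)}(34) − f^{(5)}(3)] = 1/30240 × (5.28222e-07 − 0.0987654) = -3.26604e-06.

S_3 ≈ 87.8877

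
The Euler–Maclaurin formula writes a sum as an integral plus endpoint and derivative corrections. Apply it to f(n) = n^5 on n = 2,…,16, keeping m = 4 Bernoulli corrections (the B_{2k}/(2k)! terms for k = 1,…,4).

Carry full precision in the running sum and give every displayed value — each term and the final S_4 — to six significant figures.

∫_2^16 x^5 dx evaluates to 2.79619e+06.
Endpoint term: (f(2) + f(16))/2 = (32.0000 + 1.04858e+06)/2 = 524304.
Running total after boundary: 3.32050e+06.
Order-1 term: 1/12 · (327680 − 80.0000) = 27300.0.
After k=1: 3.34780e+06.
Order-2 term: −1/720 · (15360.0 − 240.000) = -21.0000.
After k=2: 3.34778e+06.
Order-3 term: 1/30240 · (120.000 − 120.000) = 0.00000.
After k=3: 3.34778e+06.
Order-4 term: −1/1209600 · (0.00000 − 0.00000) = 0.00000.

S_4 ≈ 3.34778e+06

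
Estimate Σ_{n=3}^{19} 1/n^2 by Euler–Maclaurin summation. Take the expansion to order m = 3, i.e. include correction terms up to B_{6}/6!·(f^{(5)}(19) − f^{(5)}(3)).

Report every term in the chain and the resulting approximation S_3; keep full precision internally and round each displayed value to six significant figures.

S_3 ≈ 0.343665

∫_3^19 1/x^2 dx evaluates to 0.280702.
Boundary: ½(f(3) + f(19)) = ½(0.111111 + 0.00277008) = 0.0569406.
So far: 0.337642.
Order-1 term: 1/12 · (-0.000291588 − (-0.0740741)) = 0.00614854.
After k=1: 0.343791.
Order-2 term: −1/720 · (-9.69267e-06 − (-0.0987654)) = -0.000137161.
After k=2: 0.343654.
Order-3 term: 1/30240 · (-8.05485e-07 − (-0.329218)) = 1.08868e-05.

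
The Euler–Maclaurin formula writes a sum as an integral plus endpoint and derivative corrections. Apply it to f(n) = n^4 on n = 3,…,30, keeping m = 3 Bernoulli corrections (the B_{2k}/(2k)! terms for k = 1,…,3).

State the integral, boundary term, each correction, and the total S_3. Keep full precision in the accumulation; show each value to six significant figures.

Integral: ∫_3^30 x^4 dx = 4.85995e+06.
½[f(3) + f(30)] = ½[81.0000 + 810000] = 405040.
Running total after boundary: 5.26499e+06.
Correction k=1: B_{2}/2! · (f^{(1)}(30) − f^{(1)}(3)) = 1/12 · (108000 − 108.000) = 8991.00.
After k=1: 5.27398e+06.
Correction k=2: B_{4}/4! · (f^{(3)}(30) − f^{(3)}(3)) = −1/720 · (720.000 − 72.0000) = -0.900000.
After k=2: 5.27398e+06.
Correction k=3: B_{6}/6! · (f^{(5)}(30) − f^{(5)}(3)) = 1/30240 · (0.00000 − 0.00000) = 0.00000.

S_3 ≈ 5.27398e+06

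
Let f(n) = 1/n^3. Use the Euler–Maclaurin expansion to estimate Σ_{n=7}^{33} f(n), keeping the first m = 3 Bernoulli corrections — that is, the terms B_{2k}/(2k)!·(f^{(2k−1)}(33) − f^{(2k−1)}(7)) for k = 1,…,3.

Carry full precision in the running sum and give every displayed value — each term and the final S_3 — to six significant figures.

The integral term ∫_7^33 1/x^3 dx = 0.00974494.
Boundary: ½(f(7) + f(33)) = ½(0.00291545 + 2.78265e-05) = 0.00147164.
Running total after boundary: 0.0112166.
Order-1 term: 1/12 · (-2.52968e-06 − (-0.00124948)) = 0.000103912.
Partial sum through k=1: 0.0113205.
Order-2 term: −1/720 · (-4.64588e-08 − (-0.000509992)) = -7.08257e-07.
Partial sum through k=2: 0.0113198.
Order-3 term: 1/30240 · (-1.79180e-09 − (-0.000437136)) = 1.44555e-08.

S_3 ≈ 0.0113198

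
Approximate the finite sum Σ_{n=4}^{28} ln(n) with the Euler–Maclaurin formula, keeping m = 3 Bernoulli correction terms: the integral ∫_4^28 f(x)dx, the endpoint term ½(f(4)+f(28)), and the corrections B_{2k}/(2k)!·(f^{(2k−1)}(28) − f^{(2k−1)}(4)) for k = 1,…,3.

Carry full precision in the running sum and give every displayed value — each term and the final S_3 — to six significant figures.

S_3 ≈ 66.0980

Integral: ∫_4^28 ln(x) dx = 63.7565.
½[f(4) + f(28)] = ½[1.38629 + 3.33220] = 2.35925.
Running total after boundary: 66.1158.
Order-1 term: 1/12 · (0.0357143 − 0.250000) = -0.0178571.
Partial sum through k=1: 66.0979.
Order-2 term: −1/720 · (9.11079e-05 − 0.0312500) = 4.32762e-05.
Partial sum through k=2: 66.0980.
Order-3 term: 1/30240 · (1.39451e-06 − 0.0234375) = -7.75003e-07.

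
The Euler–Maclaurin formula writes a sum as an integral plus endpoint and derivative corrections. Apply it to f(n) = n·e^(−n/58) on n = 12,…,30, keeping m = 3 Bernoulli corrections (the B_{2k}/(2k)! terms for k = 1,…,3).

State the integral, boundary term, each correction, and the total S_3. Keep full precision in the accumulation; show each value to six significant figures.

S_3 ≈ 272.177

∫_12^30 x·e^(−x/58) dx evaluates to 258.386.
Endpoint term: (f(12) + f(30))/2 = (9.75725 + 17.8849)/2 = 13.8211.
Integral + boundary = 272.207.
Correction k=1: B_{2}/2! · (f^{(1)}(30) − f^{(1)}(12)) = 1/12 · (0.287803 − 0.644875) = -0.0297561.
After k=1: 272.177.
Correction k=2: B_{4}/4! · (f^{(3)}(30) − f^{(3)}(12)) = −1/720 · (0.000439991 − 0.000675114) = 3.26560e-07.
After k=2: 272.177.
Correction k=3: B_{6}/6! · (f^{(5)}(30) − f^{(5)}(12)) = 1/30240 · (2.36156e-07 − 3.44390e-07) = -3.57919e-12.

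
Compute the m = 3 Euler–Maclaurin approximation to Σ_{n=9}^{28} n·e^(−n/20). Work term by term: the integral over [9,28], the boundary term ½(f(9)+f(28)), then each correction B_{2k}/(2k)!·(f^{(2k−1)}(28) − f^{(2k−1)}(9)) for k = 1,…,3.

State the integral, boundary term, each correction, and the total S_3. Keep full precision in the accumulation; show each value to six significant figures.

S_3 ≈ 139.375

The integral term ∫_9^28 x·e^(−x/20) dx = 133.091.
Boundary: ½(f(9) + f(28)) = ½(5.73865 + 6.90471) = 6.32168.
Integral + boundary = 139.413.
Correction k=1: B_{2}/2! · (f^{(1)}(28) − f^{(1)}(9)) = 1/12 · (-0.0986388 − 0.350695) = -0.0374445.
Partial sum through k=1: 139.375.
Correction k=2: B_{4}/4! · (f^{(3)}(28) − f^{(3)}(9)) = −1/720 · (0.000986388 − 0.00406488) = 4.27568e-06.
Partial sum through k=2: 139.375.
Correction k=3: B_{6}/6! · (f^{(5)}(28) − f^{(5)}(9)) = 1/30240 · (5.54843e-06 − 1.81326e-05) = -4.16141e-10.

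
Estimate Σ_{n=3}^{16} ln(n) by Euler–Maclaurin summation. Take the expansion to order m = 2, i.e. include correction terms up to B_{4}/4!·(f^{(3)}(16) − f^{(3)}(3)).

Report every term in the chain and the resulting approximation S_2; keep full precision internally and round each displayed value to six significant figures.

∫_3^16 ln(x) dx evaluates to 28.0656.
Boundary: ½(f(3) + f(16)) = ½(1.09861 + 2.77259) = 1.93560.
So far: 30.0012.
Correction k=1: B_{2}/2! · (f^{(1)}(16) − f^{(1)}(3)) = 1/12 · (0.0625000 − 0.333333) = -0.0225694.
Running total after k=1: 29.9786.
Correction k=2: B_{4}/4! · (f^{(3)}(16) − f^{(3)}(3)) = −1/720 · (0.000488281 − 0.0740741) = 0.000102202.

S_2 ≈ 29.9787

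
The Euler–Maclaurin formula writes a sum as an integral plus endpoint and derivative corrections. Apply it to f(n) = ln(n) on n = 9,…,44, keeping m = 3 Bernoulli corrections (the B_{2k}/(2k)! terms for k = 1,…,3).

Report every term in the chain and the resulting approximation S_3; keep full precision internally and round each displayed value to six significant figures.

S_3 ≈ 114.713

Integral: ∫_9^44 ln(x) dx = 111.729.
Boundary: ½(f(9) + f(44)) = ½(2.19722 + 3.78419) = 2.99071.
So far: 114.720.
Correction k=1: B_{2}/2! · (f^{(1)}(44) − f^{(1)}(9)) = 1/12 · (0.0227273 − 0.111111) = -0.00736532.
Running total after k=1: 114.713.
Correction k=2: B_{4}/4! · (f^{(3)}(44) − f^{(3)}(9)) = −1/720 · (2.34786e-05 − 0.00274348) = 3.77779e-06.
Running total after k=2: 114.713.
Correction k=3: B_{6}/6! · (f^{(5)}(44) − f^{(5)}(9)) = 1/30240 · (1.45528e-07 − 0.000406442) = -1.34357e-08.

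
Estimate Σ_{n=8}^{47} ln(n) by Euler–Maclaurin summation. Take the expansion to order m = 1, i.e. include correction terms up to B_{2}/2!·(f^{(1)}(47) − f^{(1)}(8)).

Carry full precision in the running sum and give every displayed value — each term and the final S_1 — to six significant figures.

S_1 ≈ 128.278

The integral term ∫_8^47 ln(x) dx = 125.321.
½[f(8) + f(47)] = ½[2.07944 + 3.85015] = 2.96479.
So far: 128.286.
Order-1 term: 1/12 · (0.0212766 − 0.125000) = -0.00864362.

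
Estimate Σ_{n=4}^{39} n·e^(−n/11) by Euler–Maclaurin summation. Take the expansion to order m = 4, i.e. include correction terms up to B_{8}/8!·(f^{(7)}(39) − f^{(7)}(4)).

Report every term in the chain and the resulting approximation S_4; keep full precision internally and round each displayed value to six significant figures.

S_4 ≈ 100.738

Integral: ∫_4^39 x·e^(−x/11) dx = 98.8282.
½[f(4) + f(39)] = ½[2.78058 + 1.12536] = 1.95297.
Running total after boundary: 100.781.
Correction k=1: B_{2}/2! · (f^{(1)}(39) − f^{(1)}(4)) = 1/12 · (-0.0734504 − 0.442364) = -0.0429846.
Running total after k=1: 100.738.
Correction k=2: B_{4}/4! · (f^{(3)}(39) − f^{(3)}(4)) = −1/720 · (-0.000130077 − 0.0151459) = 2.12166e-05.
Running total after k=2: 100.738.
Correction k=3: B_{6}/6! · (f^{(5)}(39) − f^{(5)}(4)) = 1/30240 · (2.86672e-06 − 0.000220131) = -7.18467e-09.
Running total after k=3: 100.738.
Correction k=4: B_{8}/8! · (f^{(7)}(39) − f^{(7)}(4)) = −1/1209600 · (5.62683e-08 − 2.60405e-06) = 2.10630e-12.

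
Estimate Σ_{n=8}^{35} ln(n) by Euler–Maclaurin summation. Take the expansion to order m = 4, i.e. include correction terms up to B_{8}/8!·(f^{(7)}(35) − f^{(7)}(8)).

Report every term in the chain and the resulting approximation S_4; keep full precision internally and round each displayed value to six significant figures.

Integral: ∫_8^35 ln(x) dx = 80.8016.
Endpoint term: (f(8) + f(35))/2 = (2.07944 + 3.55535)/2 = 2.81739.
Integral + boundary = 83.6190.
k=1: B_{2}/(2)! × [f^{(1)}(35) − f^{(1)}(8)] = 1/12 × (0.0285714 − 0.125000) = -0.00803571.
Partial sum through k=1: 83.6110.
k=2: B_{4}/(4)! × [f^{(3)}(35) − f^{(3)}(8)] = −1/720 × (4.66472e-05 − 0.00390625) = 5.36056e-06.
Partial sum through k=2: 83.6110.
k=3: B_{6}/(6)! × [f^{(5)}(35) − f^{(5)}(8)] = 1/30240 × (4.56952e-07 − 0.000732422) = -2.42052e-08.
Partial sum through k=3: 83.6110.
k=4: B_{8}/(8)! × [f^{(7)}(35) − f^{(7)}(8)] = −1/1209600 × (1.11907e-08 − 0.000343323) = 2.83822e-10.

S_4 ≈ 83.6110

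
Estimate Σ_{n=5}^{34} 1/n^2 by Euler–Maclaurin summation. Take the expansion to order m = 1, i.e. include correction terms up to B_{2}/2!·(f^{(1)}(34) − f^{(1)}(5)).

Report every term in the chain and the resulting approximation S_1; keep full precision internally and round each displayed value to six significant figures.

S_1 ≈ 0.192350

The integral term ∫_5^34 1/x^2 dx = 0.170588.
Endpoint term: (f(5) + f(34))/2 = (0.0400000 + 0.000865052)/2 = 0.0204325.
So far: 0.191021.
k=1: B_{2}/(2)! × [f^{(1)}(34) − f^{(1)}(5)] = 1/12 × (-5.08854e-05 − (-0.0160000)) = 0.00132909.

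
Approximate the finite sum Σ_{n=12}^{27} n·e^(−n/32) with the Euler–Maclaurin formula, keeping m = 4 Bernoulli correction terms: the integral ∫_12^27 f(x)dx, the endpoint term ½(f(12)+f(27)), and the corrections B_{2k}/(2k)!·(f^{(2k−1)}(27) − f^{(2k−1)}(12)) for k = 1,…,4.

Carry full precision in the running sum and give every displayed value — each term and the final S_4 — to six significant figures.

S_4 ≈ 165.584

Integral: ∫_12^27 x·e^(−x/32) dx = 155.685.
Boundary: ½(f(12) + f(27)) = ½(8.24747 + 11.6126) = 9.93001.
Integral + boundary = 165.615.
k=1: B_{2}/(2)! × [f^{(1)}(27) − f^{(1)}(12)] = 1/12 × (0.0672023 − 0.429556) = -0.0301961.
After k=1: 165.584.
k=2: B_{4}/(4)! × [f^{(3)}(27) − f^{(3)}(12)] = −1/720 × (0.000905656 − 0.00176185) = 1.18916e-06.
After k=2: 165.584.
k=3: B_{6}/(6)! × [f^{(5)}(27) − f^{(5)}(12)] = 1/30240 × (1.70477e-06 − 3.03146e-06) = -4.38719e-11.
After k=3: 165.584.
k=4: B_{8}/(8)! × [f^{(7)}(27) − f^{(7)}(12)] = −1/1209600 × (2.46593e-09 − 4.24058e-09) = 1.46714e-15.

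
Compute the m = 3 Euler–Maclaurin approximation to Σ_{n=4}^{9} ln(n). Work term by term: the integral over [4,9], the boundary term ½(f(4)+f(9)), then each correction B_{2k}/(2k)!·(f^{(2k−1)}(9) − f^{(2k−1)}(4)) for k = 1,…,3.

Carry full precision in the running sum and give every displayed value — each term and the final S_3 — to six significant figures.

S_3 ≈ 11.0101

∫_4^9 ln(x) dx evaluates to 9.22984.
½[f(4) + f(9)] = ½[1.38629 + 2.19722] = 1.79176.
Integral + boundary = 11.0216.
k=1: B_{2}/(2)! × [f^{(1)}(9) − f^{(1)}(4)] = 1/12 × (0.111111 − 0.250000) = -0.0115741.
Running total after k=1: 11.0100.
k=2: B_{4}/(4)! × [f^{(3)}(9) − f^{(3)}(4)] = −1/720 × (0.00274348 − 0.0312500) = 3.95924e-05.
Running total after k=2: 11.0101.
k=3: B_{6}/(6)! × [f^{(5)}(9) − f^{(5)}(4)] = 1/30240 × (0.000406442 − 0.0234375) = -7.61609e-07.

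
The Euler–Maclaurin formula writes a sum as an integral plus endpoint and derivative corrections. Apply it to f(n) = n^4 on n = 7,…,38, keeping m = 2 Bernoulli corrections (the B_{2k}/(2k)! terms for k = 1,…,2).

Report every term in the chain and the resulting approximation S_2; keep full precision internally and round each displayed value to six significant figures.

S_2 ≈ 1.69056e+07

The integral term ∫_7^38 x^4 dx = 1.58437e+07.
½[f(7) + f(38)] = ½[2401.00 + 2.08514e+06] = 1.04377e+06.
Integral + boundary = 1.68874e+07.
Correction k=1: B_{2}/2! · (f^{(1)}(38) − f^{(1)}(7)) = 1/12 · (219488 − 1372.00) = 18176.3.
Partial sum through k=1: 1.69056e+07.
Correction k=2: B_{4}/4! · (f^{(3)}(38) − f^{(3)}(7)) = −1/720 · (912.000 − 168.000) = -1.03333.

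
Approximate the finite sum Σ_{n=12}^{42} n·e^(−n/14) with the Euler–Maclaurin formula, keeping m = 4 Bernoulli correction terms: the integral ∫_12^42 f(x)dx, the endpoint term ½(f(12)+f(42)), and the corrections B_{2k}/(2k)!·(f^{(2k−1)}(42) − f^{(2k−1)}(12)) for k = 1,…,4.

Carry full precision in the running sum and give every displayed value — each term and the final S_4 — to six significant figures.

The integral term ∫_12^42 x·e^(−x/14) dx = 115.439.
½[f(12) + f(42)] = ½[5.09247 + 2.09106] = 3.59177.
Integral + boundary = 119.030.
Order-1 term: 1/12 · (-0.0995741 − 0.0606247) = -0.0133499.
After k=1: 119.017.
Order-2 term: −1/720 · (0.00000 − 0.00463964) = 6.44395e-06.
After k=2: 119.017.
Order-3 term: 1/30240 · (2.59200e-06 − 4.57652e-05) = -1.42769e-09.
After k=3: 119.017.
Order-4 term: −1/1209600 · (2.64489e-08 − 3.46218e-07) = 2.64359e-13.

S_4 ≈ 119.017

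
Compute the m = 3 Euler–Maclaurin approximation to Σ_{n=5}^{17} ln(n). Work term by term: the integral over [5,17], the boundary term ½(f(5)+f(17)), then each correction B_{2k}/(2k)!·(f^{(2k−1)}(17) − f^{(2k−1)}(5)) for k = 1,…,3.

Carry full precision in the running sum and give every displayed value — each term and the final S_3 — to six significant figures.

∫_5^17 ln(x) dx evaluates to 28.1174.
Boundary: ½(f(5) + f(17)) = ½(1.60944 + 2.83321) = 2.22133.
Integral + boundary = 30.3388.
k=1: B_{2}/(2)! × [f^{(1)}(17) − f^{(1)}(5)] = 1/12 × (0.0588235 − 0.200000) = -0.0117647.
Running total after k=1: 30.3270.
k=2: B_{4}/(4)! × [f^{(3)}(17) − f^{(3)}(5)] = −1/720 × (0.000407083 − 0.0160000) = 2.16568e-05.
Running total after k=2: 30.3270.
k=3: B_{6}/(6)! × [f^{(5)}(17) − f^{(5)}(5)] = 1/30240 × (1.69031e-05 − 0.00768000) = -2.53409e-07.

S_3 ≈ 30.3270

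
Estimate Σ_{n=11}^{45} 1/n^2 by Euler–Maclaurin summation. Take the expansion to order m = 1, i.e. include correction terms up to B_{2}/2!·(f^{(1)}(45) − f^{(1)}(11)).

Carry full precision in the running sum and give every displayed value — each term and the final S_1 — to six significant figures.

S_1 ≈ 0.0731894

Integral: ∫_11^45 1/x^2 dx = 0.0686869.
Boundary: ½(f(11) + f(45)) = ½(0.00826446 + 0.000493827) = 0.00437914.
So far: 0.0730660.
k=1: B_{2}/(2)! × [f^{(1)}(45) − f^{(1)}(11)] = 1/12 × (-2.19479e-05 − (-0.00150263)) = 0.000123390.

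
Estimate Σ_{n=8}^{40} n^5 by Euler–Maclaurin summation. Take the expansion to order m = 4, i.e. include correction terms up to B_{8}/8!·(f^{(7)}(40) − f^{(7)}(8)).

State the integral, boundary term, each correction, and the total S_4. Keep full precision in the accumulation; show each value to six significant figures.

The integral term ∫_8^40 x^5 dx = 6.82623e+08.
Endpoint term: (f(8) + f(40))/2 = (32768.0 + 1.02400e+08)/2 = 5.12164e+07.
Integral + boundary = 7.33839e+08.
Order-1 term: 1/12 · (1.28000e+07 − 20480.0) = 1.06496e+06.
After k=1: 7.34904e+08.
Order-2 term: −1/720 · (96000.0 − 3840.00) = -128.000.
After k=2: 7.34904e+08.
Order-3 term: 1/30240 · (120.000 − 120.000) = 0.00000.
After k=3: 7.34904e+08.
Order-4 term: −1/1209600 · (0.00000 − 0.00000) = 0.00000.

S_4 ≈ 7.34904e+08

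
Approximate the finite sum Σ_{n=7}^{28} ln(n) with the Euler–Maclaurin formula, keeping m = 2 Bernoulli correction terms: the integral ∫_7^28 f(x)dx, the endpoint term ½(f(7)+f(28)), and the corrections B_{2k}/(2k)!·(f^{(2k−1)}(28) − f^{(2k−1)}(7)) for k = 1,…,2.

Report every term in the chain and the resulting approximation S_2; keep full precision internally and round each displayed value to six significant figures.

Integral: ∫_7^28 ln(x) dx = 58.6804.
½[f(7) + f(28)] = ½[1.94591 + 3.33220] = 2.63906.
Running total after boundary: 61.3194.
k=1: B_{2}/(2)! × [f^{(1)}(28) − f^{(1)}(7)] = 1/12 × (0.0357143 − 0.142857) = -0.00892857.
Partial sum through k=1: 61.3105.
k=2: B_{4}/(4)! × [f^{(3)}(28) − f^{(3)}(7)] = −1/720 × (9.11079e-05 − 0.00583090) = 7.97194e-06.

S_2 ≈ 61.3105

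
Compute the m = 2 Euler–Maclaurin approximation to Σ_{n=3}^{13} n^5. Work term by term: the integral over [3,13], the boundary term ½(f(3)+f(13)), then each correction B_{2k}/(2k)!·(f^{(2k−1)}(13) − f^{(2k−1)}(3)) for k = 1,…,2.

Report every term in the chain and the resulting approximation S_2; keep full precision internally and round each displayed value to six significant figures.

S_2 ≈ 1.00197e+06

∫_3^13 x^5 dx evaluates to 804347.
Endpoint term: (f(3) + f(13))/2 = (243.000 + 371293)/2 = 185768.
Integral + boundary = 990115.
Correction k=1: B_{2}/2! · (f^{(1)}(13) − f^{(1)}(3)) = 1/12 · (142805 − 405.000) = 11866.7.
Partial sum through k=1: 1.00198e+06.
Correction k=2: B_{4}/4! · (f^{(3)}(13) − f^{(3)}(3)) = −1/720 · (10140.0 − 540.000) = -13.3333.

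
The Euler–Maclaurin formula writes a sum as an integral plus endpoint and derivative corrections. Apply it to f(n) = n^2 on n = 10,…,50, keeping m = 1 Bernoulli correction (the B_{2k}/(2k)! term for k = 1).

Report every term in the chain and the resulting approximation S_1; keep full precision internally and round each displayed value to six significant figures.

The integral term ∫_10^50 x^2 dx = 41333.3.
½[f(10) + f(50)] = ½[100.000 + 2500.00] = 1300.00.
Integral + boundary = 42633.3.
Correction k=1: B_{2}/2! · (f^{(1)}(50) − f^{(1)}(10)) = 1/12 · (100.000 − 20.0000) = 6.66667.

S_1 ≈ 42640.0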